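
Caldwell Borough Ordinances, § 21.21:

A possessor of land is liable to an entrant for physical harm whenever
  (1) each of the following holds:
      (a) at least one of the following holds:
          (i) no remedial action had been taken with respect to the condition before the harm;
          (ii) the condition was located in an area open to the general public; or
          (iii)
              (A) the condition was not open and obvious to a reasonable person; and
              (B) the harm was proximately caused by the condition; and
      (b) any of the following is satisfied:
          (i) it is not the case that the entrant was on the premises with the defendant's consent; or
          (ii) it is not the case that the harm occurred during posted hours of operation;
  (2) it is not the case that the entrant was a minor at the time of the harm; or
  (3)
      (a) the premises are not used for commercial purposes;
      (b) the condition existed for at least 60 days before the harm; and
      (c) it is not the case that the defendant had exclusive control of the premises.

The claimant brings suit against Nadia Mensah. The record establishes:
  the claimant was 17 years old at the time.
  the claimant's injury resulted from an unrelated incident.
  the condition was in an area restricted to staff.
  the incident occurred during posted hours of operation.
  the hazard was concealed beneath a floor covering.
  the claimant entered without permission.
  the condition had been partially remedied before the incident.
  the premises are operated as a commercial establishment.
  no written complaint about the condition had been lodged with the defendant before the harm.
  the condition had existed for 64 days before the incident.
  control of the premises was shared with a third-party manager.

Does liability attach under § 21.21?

(i) no remedial action — not met.
(ii) public area — fails.
(A) not open/obvious — holds.
(B) proximate cause — not met.
(iii): T AND F → false.
(a): F OR F OR F → false.
(i) not (consent to enter) — met.
(ii) not (during posted hours) — fails.
So (b) is satisfied (T OR F).
(1) = F AND T = false.
(2) not (entrant a minor) — fails.
(a) not (commercial use) — not met.
(b) condition ≥60 days old — holds.
(c) not (exclusive control) — holds.
(3): F AND T AND T → false.
So Overall is not satisfied (F OR F OR F).

No — not liable.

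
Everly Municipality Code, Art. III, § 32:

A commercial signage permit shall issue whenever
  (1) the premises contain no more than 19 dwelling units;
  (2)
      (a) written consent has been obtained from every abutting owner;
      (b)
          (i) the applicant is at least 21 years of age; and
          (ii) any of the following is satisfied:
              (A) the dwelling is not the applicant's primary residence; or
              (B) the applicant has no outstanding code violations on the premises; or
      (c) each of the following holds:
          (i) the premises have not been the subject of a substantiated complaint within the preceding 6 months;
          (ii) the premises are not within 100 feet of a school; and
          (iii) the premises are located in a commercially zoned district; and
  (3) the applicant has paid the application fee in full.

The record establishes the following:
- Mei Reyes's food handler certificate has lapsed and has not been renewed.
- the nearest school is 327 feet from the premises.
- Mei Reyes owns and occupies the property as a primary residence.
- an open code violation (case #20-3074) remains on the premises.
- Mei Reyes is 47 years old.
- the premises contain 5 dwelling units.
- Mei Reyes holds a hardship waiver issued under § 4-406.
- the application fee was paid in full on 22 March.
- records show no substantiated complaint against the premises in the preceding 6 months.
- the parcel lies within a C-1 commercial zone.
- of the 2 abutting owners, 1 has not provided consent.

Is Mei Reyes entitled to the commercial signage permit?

Yes — granted.

(1) ≤ 19 units — met.
(a) all abutters consent — not met.
(i) age ≥ 21 — met.
(A) not (primary residence) — not met.
(B) no code violations — fails.
(ii): F OR F → false.
So (b) is not satisfied (T AND F).
(i) no complaint in 6 mo. — met.
(ii) ≥100 ft from school — met.
(iii) commercially zoned — holds.
(c): T AND T AND T → true.
(2) = F OR F OR T = true.
(3) fee paid — met.
Overall: T AND T AND T → true.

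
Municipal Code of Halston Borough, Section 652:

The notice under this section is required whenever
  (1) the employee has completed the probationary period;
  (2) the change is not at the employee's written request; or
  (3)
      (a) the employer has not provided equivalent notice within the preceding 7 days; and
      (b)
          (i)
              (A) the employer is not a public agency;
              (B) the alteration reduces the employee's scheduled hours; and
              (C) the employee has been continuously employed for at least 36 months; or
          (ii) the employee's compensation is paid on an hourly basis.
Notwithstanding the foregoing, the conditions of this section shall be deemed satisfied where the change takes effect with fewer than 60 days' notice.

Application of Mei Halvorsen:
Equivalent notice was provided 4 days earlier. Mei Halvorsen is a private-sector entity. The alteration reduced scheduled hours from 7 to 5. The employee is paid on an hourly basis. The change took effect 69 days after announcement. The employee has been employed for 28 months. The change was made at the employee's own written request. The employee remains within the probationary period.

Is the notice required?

No — not required.

(1) past probation — not met.
(2) not employee-requested — not satisfied.
(a) no recent notice — not met.
(A) not (public agency) — met.
(B) hours reduced — holds.
(C) tenure ≥ 36 mo. — not met.
(i): T AND T AND F → false.
(ii) hourly-paid — met.
So (b) is satisfied (F OR T).
(3): F AND T → false.
Overall: F OR F OR F → false.
Exception (< 60 days' notice) — not satisfied.
Result: main false OR exception false → false.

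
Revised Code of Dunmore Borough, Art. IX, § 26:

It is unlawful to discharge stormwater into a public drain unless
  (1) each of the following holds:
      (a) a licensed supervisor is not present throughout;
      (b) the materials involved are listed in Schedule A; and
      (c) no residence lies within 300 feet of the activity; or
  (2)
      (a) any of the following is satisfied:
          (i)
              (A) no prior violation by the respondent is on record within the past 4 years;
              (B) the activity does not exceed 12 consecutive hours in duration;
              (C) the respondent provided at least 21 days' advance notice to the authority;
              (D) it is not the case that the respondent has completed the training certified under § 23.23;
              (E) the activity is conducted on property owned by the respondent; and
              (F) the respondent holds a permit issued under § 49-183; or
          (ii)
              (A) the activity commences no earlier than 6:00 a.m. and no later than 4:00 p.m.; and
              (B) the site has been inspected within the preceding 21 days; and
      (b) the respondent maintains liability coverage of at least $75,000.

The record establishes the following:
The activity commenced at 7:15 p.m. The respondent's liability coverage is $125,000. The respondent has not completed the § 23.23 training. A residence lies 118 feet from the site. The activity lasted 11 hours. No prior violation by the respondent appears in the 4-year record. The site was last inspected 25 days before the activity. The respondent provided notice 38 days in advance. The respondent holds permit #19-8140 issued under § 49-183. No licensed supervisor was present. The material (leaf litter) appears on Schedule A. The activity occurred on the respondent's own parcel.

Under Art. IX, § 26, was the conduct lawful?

Yes — lawful.

(a) not (supervisor present) — met.
(b) Schedule A material — satisfied.
(c) no residence in 300 ft — fails.
(1): T AND T AND F → false.
(A) no prior violation — holds.
(B) ≤ 12 hrs duration — satisfied.
(C) ≥21 days' notice — satisfied.
(D) not (training certified) — holds.
(E) own property — met.
(F) holds permit — satisfied.
So (i) is satisfied (T AND T AND T AND T AND T AND T).
(A) start within hours — not satisfied.
(B) site inspected — not satisfied.
(ii): F AND F → false.
So (a) is satisfied (T OR F).
(b) coverage ≥ $75,000 — met.
(2) = T AND T = true.
Overall = F OR T = true.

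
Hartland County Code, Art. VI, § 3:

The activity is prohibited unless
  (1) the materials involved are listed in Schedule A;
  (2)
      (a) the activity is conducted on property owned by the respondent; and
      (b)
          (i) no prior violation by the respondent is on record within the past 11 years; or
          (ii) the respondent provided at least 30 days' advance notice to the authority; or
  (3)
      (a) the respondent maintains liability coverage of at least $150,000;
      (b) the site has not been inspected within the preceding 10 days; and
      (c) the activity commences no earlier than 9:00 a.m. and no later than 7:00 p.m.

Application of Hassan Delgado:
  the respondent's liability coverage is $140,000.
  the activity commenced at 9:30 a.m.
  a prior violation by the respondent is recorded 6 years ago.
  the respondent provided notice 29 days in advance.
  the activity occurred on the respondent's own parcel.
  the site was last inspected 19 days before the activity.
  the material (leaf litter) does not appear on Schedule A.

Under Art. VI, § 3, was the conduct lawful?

(1) Schedule A material — not satisfied.
(a) own property — satisfied.
(i) no prior violation — not satisfied.
(ii) ≥30 days' notice — fails.
(b): F OR F → false.
(2) = T AND F = false.
(a) coverage ≥ $150,000 — not satisfied.
(b) not (site inspected) — met.
(c) start within hours — holds.
So (3) is not satisfied (F AND T AND T).
Overall: F OR F OR F → false.

No — unlawful.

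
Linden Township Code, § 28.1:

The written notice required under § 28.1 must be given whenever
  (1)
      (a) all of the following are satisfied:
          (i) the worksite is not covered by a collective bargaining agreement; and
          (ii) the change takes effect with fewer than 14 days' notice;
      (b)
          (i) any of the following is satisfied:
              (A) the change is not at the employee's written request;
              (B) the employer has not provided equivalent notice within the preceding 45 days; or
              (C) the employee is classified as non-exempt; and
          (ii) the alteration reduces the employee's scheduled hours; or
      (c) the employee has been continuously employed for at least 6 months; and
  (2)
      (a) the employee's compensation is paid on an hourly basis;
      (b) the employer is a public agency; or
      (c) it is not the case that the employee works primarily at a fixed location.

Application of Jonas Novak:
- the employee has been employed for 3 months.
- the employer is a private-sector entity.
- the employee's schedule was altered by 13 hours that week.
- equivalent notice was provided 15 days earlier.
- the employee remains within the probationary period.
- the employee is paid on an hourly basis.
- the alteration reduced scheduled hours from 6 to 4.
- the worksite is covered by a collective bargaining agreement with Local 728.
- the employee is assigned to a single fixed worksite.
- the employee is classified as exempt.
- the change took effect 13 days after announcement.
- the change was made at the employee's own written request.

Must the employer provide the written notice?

No — not required.

(i) no CBA — fails.
(ii) < 14 days' notice — met.
(a) = F AND T = false.
(A) not employee-requested — fails.
(B) no recent notice — fails.
(C) non-exempt — not met.
(i) = F OR F OR F = false.
(ii) hours reduced — met.
(b) = F AND T = false.
(c) tenure ≥ 6 mo. — fails.
So (1) is not satisfied (F OR F OR F).
(a) hourly-paid — satisfied.
(b) public agency — not met.
(c) not (fixed location) — not met.
(2): T OR F OR F → true.
Overall = F AND T = false.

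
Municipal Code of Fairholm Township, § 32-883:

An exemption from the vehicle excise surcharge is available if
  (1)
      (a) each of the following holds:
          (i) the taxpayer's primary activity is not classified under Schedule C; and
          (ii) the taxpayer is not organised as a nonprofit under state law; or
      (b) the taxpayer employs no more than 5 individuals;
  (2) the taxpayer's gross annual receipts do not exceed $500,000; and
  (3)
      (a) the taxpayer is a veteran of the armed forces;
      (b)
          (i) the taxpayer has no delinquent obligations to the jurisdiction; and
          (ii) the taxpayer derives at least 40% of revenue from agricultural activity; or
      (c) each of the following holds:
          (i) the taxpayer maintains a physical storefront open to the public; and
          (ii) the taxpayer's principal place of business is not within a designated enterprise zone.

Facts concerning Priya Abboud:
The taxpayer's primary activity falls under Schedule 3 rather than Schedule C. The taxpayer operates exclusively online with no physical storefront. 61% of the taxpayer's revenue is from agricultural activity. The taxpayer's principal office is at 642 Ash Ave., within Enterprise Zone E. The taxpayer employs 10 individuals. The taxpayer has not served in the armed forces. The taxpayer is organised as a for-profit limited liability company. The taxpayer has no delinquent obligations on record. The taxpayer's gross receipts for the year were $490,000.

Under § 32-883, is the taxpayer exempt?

Yes — exempt.

(i) not (Schedule C activity) — holds.
(ii) not (nonprofit) — holds.
So (a) is satisfied (T AND T).
(b) ≤ 5 employees — not satisfied.
(1): T OR F → true.
(2) receipts ≤ $500,000 — holds.
(a) veteran — not met.
(i) no delinquency — holds.
(ii) ≥40% agricultural — met.
(b) = T AND T = true.
(i) has storefront — not met.
(ii) not (in enterprise zone) — not met.
(c): F AND F → false.
(3): F OR T OR F → true.
Overall = T AND T AND T = true.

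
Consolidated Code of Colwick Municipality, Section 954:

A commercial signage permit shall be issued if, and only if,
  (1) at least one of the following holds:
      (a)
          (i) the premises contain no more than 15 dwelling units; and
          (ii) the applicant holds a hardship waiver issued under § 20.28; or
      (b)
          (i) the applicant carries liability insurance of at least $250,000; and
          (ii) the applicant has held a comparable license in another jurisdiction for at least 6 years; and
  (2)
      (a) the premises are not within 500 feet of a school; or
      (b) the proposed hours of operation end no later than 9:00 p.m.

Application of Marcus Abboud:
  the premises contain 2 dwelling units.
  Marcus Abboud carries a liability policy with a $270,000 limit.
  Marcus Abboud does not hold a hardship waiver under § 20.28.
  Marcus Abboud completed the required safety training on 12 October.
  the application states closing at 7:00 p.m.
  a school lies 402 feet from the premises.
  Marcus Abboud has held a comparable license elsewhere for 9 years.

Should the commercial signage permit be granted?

Yes — granted.

(i) ≤ 15 units — satisfied.
(ii) hardship waiver — not satisfied.
(a): T AND F → false.
(i) insurance ≥ $250,000 — holds.
(ii) prior license ≥ 6 yr — satisfied.
(b): T AND T → true.
(1) = F OR T = true.
(a) ≥500 ft from school — not met.
(b) closes by 9 p.m. — met.
So (2) is satisfied (F OR T).
Overall: T AND T → true.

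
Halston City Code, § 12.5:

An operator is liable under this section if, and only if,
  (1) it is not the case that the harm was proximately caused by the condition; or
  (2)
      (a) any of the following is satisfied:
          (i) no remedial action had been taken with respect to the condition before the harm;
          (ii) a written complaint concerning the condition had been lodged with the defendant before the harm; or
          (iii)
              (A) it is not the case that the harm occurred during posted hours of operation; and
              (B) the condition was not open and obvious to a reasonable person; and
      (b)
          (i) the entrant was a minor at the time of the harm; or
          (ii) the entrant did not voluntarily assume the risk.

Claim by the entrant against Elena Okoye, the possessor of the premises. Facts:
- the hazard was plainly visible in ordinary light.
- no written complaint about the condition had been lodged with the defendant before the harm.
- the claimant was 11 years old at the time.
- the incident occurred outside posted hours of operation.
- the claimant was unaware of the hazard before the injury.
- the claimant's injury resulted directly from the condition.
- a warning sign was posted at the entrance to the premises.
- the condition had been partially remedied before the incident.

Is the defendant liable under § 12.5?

No — not liable.

(1) not (proximate cause) — fails.
(i) no remedial action — not met.
(ii) complaint lodged — fails.
(A) not (during posted hours) — satisfied.
(B) not open/obvious — not met.
(iii) = T AND F = false.
(a) = F OR F OR F = false.
(i) entrant a minor — met.
(ii) no assumed risk — holds.
(b) = T OR T = true.
(2) = F AND T = false.
Overall = F OR F = false.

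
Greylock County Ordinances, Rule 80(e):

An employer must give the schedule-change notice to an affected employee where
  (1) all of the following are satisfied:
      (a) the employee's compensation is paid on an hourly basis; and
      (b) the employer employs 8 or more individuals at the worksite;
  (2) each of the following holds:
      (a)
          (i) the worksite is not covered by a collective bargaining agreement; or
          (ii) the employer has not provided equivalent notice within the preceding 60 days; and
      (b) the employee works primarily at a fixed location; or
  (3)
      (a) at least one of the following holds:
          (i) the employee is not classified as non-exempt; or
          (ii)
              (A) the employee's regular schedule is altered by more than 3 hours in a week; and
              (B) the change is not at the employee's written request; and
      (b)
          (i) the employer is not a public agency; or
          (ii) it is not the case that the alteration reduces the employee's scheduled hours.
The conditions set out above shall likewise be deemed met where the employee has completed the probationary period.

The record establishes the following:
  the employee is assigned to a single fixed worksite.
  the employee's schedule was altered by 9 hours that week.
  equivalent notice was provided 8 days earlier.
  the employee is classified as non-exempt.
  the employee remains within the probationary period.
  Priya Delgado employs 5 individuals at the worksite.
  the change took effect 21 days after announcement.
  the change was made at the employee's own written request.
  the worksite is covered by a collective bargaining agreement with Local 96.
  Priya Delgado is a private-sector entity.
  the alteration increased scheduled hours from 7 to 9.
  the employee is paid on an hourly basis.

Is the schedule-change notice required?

No — not required.

(a) hourly-paid — met.
(b) ≥ 8 at site — not satisfied.
(1) = T AND F = false.
(i) no CBA — fails.
(ii) no recent notice — not met.
(a) = F OR F = false.
(b) fixed location — satisfied.
(2) = F AND T = false.
(i) not (non-exempt) — not met.
(A) schedule shift > 3h — met.
(B) not employee-requested — not satisfied.
(ii) = T AND F = false.
(a): F OR F → false.
(i) not (public agency) — met.
(ii) not (hours reduced) — met.
So (b) is satisfied (T OR T).
(3): F AND T → false.
So Overall is not satisfied (F OR F OR F).
Exception (past probation) — not satisfied.
Result: main false OR exception false → false.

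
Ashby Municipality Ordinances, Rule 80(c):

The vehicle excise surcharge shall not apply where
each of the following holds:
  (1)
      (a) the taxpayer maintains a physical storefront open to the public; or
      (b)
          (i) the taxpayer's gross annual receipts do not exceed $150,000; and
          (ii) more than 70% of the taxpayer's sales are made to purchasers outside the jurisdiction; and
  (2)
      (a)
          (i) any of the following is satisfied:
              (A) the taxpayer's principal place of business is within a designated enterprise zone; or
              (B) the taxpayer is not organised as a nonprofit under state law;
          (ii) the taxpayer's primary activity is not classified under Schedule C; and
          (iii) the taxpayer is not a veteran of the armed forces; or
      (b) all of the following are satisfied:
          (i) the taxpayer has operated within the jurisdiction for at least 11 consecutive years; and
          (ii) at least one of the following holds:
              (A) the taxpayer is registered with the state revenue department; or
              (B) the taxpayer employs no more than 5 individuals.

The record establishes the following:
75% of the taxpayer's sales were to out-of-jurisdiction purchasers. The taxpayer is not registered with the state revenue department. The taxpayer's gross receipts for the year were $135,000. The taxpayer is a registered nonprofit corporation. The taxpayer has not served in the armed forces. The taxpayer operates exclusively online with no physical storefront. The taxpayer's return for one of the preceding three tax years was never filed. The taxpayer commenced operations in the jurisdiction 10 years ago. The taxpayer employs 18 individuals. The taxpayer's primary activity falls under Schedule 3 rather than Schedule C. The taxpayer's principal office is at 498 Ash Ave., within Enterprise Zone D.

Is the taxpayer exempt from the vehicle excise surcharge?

Yes — exempt.

(a) has storefront — not met.
(i) receipts ≤ $150,000 — met.
(ii) >70% out-of-jur. sales — holds.
(b) = T AND T = true.
So (1) is satisfied (F OR T).
(A) in enterprise zone — met.
(B) not (nonprofit) — not satisfied.
So (i) is satisfied (T OR F).
(ii) not (Schedule C activity) — satisfied.
(iii) not (veteran) — met.
(a) = T AND T AND T = true.
(i) ≥ 11 yrs in jurisdiction — not satisfied.
(A) state-registered — fails.
(B) ≤ 5 employees — not satisfied.
(ii) = F OR F = false.
(b) = F AND F = false.
(2): T OR F → true.
Overall: T AND T → true.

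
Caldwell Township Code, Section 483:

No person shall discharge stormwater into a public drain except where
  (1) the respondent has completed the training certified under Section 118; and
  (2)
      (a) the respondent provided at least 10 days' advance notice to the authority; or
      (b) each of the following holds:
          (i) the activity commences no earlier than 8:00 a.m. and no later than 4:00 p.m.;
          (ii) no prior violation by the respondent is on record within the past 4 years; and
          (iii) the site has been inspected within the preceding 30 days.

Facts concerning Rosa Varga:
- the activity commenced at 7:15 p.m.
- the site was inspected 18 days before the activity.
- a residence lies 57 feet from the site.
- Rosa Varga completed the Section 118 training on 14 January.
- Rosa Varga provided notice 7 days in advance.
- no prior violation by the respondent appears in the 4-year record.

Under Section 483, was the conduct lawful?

No — unlawful.

(1) training certified — met.
(a) ≥10 days' notice — fails.
(i) start within hours — not met.
(ii) no prior violation — holds.
(iii) site inspected — met.
So (b) is not satisfied (F AND T AND T).
(2) = F OR F = false.
So Overall is not satisfied (T AND F).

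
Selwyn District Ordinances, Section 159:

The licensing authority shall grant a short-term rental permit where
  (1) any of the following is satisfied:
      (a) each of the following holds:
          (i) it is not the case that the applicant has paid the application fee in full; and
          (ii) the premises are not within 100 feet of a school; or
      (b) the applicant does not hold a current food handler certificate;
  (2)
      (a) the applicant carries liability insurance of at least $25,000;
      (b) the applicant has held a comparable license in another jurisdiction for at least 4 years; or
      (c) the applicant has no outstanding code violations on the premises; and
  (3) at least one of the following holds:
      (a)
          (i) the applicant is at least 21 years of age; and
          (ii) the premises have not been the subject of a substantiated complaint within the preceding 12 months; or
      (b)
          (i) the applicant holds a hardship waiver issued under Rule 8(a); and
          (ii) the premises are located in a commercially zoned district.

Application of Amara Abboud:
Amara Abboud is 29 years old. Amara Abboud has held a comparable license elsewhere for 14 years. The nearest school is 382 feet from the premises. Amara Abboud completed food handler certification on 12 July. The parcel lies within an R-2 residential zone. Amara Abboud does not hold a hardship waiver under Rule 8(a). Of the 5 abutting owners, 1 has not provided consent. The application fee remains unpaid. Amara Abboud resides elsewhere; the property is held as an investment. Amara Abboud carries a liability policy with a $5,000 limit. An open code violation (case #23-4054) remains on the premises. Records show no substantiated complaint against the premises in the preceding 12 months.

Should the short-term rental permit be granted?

(i) not (fee paid) — satisfied.
(ii) ≥100 ft from school — holds.
(a) = T AND T = true.
(b) not (food handler cert.) — not met.
(1) = T OR F = true.
(a) insurance ≥ $25,000 — not met.
(b) prior license ≥ 4 yr — satisfied.
(c) no code violations — not satisfied.
(2): F OR T OR F → true.
(i) age ≥ 21 — met.
(ii) no complaint in 12 mo. — satisfied.
(a): T AND T → true.
(i) hardship waiver — not satisfied.
(ii) commercially zoned — not satisfied.
(b) = F AND F = false.
So (3) is satisfied (T OR F).
So Overall is satisfied (T AND T AND T).

Yes — granted.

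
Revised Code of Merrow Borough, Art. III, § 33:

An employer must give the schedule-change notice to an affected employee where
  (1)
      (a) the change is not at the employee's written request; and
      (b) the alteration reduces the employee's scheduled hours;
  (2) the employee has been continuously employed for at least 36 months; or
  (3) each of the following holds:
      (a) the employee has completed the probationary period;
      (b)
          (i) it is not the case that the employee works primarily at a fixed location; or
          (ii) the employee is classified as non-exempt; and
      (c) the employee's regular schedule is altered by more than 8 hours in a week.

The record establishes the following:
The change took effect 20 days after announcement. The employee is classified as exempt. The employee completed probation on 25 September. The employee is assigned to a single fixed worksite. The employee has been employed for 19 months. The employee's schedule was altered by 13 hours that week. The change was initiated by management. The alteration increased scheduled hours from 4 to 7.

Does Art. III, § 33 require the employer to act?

(a) not employee-requested — met.
(b) hours reduced — fails.
So (1) is not satisfied (T AND F).
(2) tenure ≥ 36 mo. — not satisfied.
(a) past probation — satisfied.
(i) not (fixed location) — not met.
(ii) non-exempt — not satisfied.
(b) = F OR F = false.
(c) schedule shift > 8h — holds.
(3) = T AND F AND T = false.
Overall: F OR F OR F → false.

No — not required.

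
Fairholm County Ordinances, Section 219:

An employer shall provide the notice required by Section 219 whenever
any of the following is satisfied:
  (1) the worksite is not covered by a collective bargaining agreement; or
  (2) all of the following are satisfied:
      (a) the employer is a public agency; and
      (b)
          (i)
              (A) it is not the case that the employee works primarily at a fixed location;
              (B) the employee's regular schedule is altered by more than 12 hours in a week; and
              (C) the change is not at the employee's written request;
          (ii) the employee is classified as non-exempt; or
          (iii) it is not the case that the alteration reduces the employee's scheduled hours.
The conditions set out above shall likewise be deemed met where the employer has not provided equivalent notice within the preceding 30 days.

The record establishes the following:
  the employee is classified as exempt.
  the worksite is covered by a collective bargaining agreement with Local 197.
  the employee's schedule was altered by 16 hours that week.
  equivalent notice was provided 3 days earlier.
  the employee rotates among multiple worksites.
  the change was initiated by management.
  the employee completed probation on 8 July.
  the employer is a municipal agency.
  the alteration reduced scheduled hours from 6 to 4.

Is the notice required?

Yes — required.

(1) no CBA — not satisfied.
(a) public agency — met.
(A) not (fixed location) — met.
(B) schedule shift > 12h — holds.
(C) not employee-requested — met.
(i): T AND T AND T → true.
(ii) non-exempt — fails.
(iii) not (hours reduced) — not satisfied.
(b): T OR F OR F → true.
(2) = T AND T = true.
So Overall is satisfied (F OR T).
Exception (no recent notice) — not satisfied.
Result: main true OR exception false → true.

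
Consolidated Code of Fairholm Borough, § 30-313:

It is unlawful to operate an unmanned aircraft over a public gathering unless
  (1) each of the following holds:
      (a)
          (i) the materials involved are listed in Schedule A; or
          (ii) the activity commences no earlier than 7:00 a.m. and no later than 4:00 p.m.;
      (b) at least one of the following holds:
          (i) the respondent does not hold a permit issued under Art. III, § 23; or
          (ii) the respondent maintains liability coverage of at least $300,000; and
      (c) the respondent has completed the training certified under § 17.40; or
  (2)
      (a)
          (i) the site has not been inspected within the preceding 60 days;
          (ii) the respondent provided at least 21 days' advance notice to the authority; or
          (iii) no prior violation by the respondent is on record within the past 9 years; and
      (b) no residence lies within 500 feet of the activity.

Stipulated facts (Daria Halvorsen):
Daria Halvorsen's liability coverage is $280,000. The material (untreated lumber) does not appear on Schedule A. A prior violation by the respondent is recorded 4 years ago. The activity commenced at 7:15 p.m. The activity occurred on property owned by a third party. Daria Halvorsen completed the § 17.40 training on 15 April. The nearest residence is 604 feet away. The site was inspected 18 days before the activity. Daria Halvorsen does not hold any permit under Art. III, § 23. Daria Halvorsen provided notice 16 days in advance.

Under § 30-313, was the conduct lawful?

No — unlawful.

(i) Schedule A material — not met.
(ii) start within hours — fails.
So (a) is not satisfied (F OR F).
(i) not (holds permit) — holds.
(ii) coverage ≥ $300,000 — fails.
So (b) is satisfied (T OR F).
(c) training certified — satisfied.
(1) = F AND T AND T = false.
(i) not (site inspected) — not satisfied.
(ii) ≥21 days' notice — not met.
(iii) no prior violation — fails.
So (a) is not satisfied (F OR F OR F).
(b) no residence in 500 ft — met.
(2): F AND T → false.
So Overall is not satisfied (F OR F).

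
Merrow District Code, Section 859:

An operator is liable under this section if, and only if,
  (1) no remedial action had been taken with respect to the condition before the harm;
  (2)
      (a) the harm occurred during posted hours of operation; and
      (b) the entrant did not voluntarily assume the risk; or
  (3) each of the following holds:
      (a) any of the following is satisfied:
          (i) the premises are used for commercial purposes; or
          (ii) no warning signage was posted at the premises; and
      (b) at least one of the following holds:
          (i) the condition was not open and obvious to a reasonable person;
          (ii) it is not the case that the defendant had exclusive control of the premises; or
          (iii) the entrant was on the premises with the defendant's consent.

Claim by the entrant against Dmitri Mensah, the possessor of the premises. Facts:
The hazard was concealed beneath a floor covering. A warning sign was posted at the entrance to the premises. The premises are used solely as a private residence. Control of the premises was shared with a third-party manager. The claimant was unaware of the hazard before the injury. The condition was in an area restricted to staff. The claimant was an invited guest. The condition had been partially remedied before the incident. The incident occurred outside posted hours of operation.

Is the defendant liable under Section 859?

(1) no remedial action — not met.
(a) during posted hours — not met.
(b) no assumed risk — satisfied.
So (2) is not satisfied (F AND T).
(i) commercial use — fails.
(ii) no signage posted — not met.
(a) = F OR F = false.
(i) not open/obvious — holds.
(ii) not (exclusive control) — satisfied.
(iii) consent to enter — holds.
(b) = T OR T OR T = true.
(3): F AND T → false.
Overall: F OR F OR F → false.

No — not liable.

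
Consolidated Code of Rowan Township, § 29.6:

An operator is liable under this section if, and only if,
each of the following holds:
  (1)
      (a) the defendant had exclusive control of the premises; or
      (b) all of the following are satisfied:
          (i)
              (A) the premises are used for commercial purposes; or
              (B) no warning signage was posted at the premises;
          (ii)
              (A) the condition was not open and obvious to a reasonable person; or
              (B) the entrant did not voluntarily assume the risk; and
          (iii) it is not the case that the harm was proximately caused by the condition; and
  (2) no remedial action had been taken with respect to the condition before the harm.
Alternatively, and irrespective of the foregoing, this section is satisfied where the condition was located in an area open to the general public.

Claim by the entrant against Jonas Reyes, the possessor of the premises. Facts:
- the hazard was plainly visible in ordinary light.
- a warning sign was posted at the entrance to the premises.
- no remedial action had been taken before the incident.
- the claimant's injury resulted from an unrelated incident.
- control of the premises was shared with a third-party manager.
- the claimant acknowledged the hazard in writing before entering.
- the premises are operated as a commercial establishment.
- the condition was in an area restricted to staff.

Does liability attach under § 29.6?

No — not liable.

(a) exclusive control — not satisfied.
(A) commercial use — met.
(B) no signage posted — not satisfied.
So (i) is satisfied (T OR F).
(A) not open/obvious — not met.
(B) no assumed risk — not met.
So (ii) is not satisfied (F OR F).
(iii) not (proximate cause) — satisfied.
(b): T AND F AND T → false.
(1) = F OR F = false.
(2) no remedial action — met.
So Overall is not satisfied (F AND T).
Exception (public area) — not satisfied.
Result: main false OR exception false → false.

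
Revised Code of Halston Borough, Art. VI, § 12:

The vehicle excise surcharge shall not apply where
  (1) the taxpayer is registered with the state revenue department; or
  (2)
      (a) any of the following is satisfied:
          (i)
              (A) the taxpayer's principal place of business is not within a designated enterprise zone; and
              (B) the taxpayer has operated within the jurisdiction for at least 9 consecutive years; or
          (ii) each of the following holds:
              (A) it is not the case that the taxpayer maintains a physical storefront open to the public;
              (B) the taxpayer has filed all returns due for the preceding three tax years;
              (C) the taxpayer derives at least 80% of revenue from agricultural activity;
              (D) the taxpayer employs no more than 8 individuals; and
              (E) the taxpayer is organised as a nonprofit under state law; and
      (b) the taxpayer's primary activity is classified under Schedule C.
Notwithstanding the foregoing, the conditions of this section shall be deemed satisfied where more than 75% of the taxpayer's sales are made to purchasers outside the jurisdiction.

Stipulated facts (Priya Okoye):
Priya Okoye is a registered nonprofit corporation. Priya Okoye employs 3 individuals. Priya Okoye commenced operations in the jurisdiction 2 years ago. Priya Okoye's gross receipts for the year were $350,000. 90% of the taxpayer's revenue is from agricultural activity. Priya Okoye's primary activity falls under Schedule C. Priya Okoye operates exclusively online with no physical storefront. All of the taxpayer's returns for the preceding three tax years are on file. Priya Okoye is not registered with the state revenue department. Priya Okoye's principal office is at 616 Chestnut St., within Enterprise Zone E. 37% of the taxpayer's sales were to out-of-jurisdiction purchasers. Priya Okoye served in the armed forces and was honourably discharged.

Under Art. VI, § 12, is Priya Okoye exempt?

(1) state-registered — fails.
(A) not (in enterprise zone) — not met.
(B) ≥ 9 yrs in jurisdiction — not met.
(i): F AND F → false.
(A) not (has storefront) — holds.
(B) returns current — holds.
(C) ≥80% agricultural — holds.
(D) ≤ 8 employees — met.
(E) nonprofit — satisfied.
So (ii) is satisfied (T AND T AND T AND T AND T).
(a): F OR T → true.
(b) Schedule C activity — satisfied.
(2) = T AND T = true.
Overall: F OR T → true.
Exception (>75% out-of-jur. sales) — not satisfied.
Result: main true OR exception false → true.

Yes — exempt.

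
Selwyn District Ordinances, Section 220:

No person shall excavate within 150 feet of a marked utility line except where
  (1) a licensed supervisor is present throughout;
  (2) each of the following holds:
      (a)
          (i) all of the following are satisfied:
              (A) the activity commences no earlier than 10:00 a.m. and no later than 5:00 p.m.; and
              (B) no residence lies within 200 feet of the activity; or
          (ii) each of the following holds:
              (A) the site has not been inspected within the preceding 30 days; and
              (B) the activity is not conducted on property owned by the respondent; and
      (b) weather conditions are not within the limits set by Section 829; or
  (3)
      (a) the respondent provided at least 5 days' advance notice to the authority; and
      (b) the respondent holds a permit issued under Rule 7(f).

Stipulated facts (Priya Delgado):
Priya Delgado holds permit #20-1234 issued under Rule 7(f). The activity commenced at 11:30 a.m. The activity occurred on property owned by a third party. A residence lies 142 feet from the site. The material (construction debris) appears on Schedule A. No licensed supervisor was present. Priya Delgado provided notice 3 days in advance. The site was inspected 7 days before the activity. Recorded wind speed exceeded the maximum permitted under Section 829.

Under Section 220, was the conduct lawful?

No — unlawful.

(1) supervisor present — not satisfied.
(A) start within hours — satisfied.
(B) no residence in 200 ft — not met.
So (i) is not satisfied (T AND F).
(A) not (site inspected) — not met.
(B) not (own property) — satisfied.
(ii): F AND T → false.
(a): F OR F → false.
(b) not (weather ok) — satisfied.
So (2) is not satisfied (F AND T).
(a) ≥5 days' notice — not satisfied.
(b) holds permit — holds.
(3) = F AND T = false.
Overall: F OR F OR F → false.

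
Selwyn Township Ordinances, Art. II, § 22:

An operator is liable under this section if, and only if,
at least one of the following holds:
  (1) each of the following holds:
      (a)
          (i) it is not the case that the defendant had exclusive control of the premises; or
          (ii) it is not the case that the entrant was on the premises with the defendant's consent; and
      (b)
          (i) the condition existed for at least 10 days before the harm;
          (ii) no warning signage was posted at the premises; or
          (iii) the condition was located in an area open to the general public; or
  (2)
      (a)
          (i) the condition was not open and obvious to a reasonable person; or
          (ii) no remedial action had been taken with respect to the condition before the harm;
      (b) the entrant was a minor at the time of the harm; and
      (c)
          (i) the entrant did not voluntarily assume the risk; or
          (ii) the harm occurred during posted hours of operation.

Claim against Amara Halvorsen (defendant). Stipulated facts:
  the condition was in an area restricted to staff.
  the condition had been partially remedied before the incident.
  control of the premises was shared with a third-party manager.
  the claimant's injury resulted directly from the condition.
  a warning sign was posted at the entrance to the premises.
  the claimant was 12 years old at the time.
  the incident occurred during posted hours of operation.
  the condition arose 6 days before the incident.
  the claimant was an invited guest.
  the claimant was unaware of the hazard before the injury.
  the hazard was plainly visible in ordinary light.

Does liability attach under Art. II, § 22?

No — not liable.

(i) not (exclusive control) — holds.
(ii) not (consent to enter) — not met.
So (a) is satisfied (T OR F).
(i) condition ≥10 days old — not met.
(ii) no signage posted — fails.
(iii) public area — not met.
(b) = F OR F OR F = false.
(1) = T AND F = false.
(i) not open/obvious — not met.
(ii) no remedial action — not met.
(a): F OR F → false.
(b) entrant a minor — holds.
(i) no assumed risk — holds.
(ii) during posted hours — met.
(c) = T OR T = true.
So (2) is not satisfied (F AND T AND T).
So Overall is not satisfied (F OR F).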